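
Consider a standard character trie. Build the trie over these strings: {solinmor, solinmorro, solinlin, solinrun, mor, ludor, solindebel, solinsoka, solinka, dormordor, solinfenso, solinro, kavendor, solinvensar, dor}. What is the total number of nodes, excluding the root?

64

For each word, the new-node count is its length minus the longest prefix already in the trie:
  "solinmor" → 8 new (s, o, l, i, n, m, o, r)
  "solinmorro" → prefix "solinmor" already present; 2 new (r, o)
  "solinlin" → prefix "solin" already present; 3 new (l, i, n)
  "solinrun" → prefix "solin" already present; 3 new (r, u, n)
  "mor" → 3 new (m, o, r)
  "ludor" → 5 new (l, u, d, o, r)
  "solindebel" → prefix "solin" already present; 5 new (d, e, b, e, l)
  "solinsoka" → prefix "solin" already present; 4 new (s, o, k, a)
  "solinka" → prefix "solin" already present; 2 new (k, a)
  "dormordor" → 9 new (d, o, r, m, o, r, d, o, r)
  "solinfenso" → prefix "solin" already present; 5 new (f, e, n, s, o)
  "solinro" → prefix "solinr" already present; 1 new (o)
  "kavendor" → 8 new (k, a, v, e, n, d, o, r)
  "solinvensar" → prefix "solin" already present; 6 new (v, e, n, s, a, r)
  "dor" → prefix "dor" already present; 0 new (none)
Total nodes = 8 + 2 + 3 + 3 + 3 + 5 + 5 + 4 + 2 + 9 + 5 + 1 + 8 + 6 + 0 = 64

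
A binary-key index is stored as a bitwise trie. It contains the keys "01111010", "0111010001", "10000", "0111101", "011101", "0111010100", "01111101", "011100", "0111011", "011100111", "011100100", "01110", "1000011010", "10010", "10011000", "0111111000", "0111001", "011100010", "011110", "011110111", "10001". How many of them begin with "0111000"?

1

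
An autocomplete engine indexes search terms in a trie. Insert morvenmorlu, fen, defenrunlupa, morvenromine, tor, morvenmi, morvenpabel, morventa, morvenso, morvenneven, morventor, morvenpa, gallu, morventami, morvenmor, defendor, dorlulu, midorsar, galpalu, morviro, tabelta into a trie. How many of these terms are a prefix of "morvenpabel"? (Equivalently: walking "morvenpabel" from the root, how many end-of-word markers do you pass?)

2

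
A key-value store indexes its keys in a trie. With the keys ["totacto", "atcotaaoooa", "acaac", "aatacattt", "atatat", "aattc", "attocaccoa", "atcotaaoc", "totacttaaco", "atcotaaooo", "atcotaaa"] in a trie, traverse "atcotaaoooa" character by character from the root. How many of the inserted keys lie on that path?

Walk "atcotaaoooa" from the root; an end-of-word marker is hit whenever a stored word is a prefix of "atcotaaoooa".
Prefixes of the query that are stored words: "atcotaaooo", "atcotaaoooa"
Count: 2

2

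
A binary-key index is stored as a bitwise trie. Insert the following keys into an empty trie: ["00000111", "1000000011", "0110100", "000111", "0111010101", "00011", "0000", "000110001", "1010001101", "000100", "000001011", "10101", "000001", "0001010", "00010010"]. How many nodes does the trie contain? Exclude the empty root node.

56

Trace insertions, counting only characters that open a new branch:
  "00000111" → 8 new (0, 0, 0, 0, 0, 1, 1, 1)
  "1000000011" → 10 new (1, 0, 0, 0, 0, 0, 0, 0, 1, 1)
  "0110100" → prefix "0" already present; 6 new (1, 1, 0, 1, 0, 0)
  "000111" → prefix "000" already present; 3 new (1, 1, 1)
  "0111010101" → prefix "011" already present; 7 new (1, 0, 1, 0, 1, 0, 1)
  "00011" → prefix "00011" already present; 0 new (none)
  "0000" → prefix "0000" already present; 0 new (none)
  "000110001" → prefix "00011" already present; 4 new (0, 0, 0, 1)
  "1010001101" → prefix "10" already present; 8 new (1, 0, 0, 0, 1, 1, 0, 1)
  "000100" → prefix "0001" already present; 2 new (0, 0)
  "000001011" → prefix "000001" already present; 3 new (0, 1, 1)
  "10101" → prefix "1010" already present; 1 new (1)
  "000001" → prefix "000001" already present; 0 new (none)
  "0001010" → prefix "00010" already present; 2 new (1, 0)
  "00010010" → prefix "000100" already present; 2 new (1, 0)
Total nodes = 8 + 10 + 6 + 3 + 7 + 0 + 0 + 4 + 8 + 2 + 3 + 1 + 0 + 2 + 2 = 56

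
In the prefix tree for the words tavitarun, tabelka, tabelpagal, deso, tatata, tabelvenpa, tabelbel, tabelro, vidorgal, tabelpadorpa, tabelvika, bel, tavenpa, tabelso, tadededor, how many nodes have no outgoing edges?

Leaves are exactly the stored words that no other stored word extends.
Those words: "bel", "deso", "tabelbel", "tabelka", "tabelpadorpa", "tabelpagal", "tabelro", "tabelso", "tabelvenpa", "tabelvika", "tadededor", "tatata", "tavenpa", "tavitarun", "vidorgal"
Leaf count: 15

15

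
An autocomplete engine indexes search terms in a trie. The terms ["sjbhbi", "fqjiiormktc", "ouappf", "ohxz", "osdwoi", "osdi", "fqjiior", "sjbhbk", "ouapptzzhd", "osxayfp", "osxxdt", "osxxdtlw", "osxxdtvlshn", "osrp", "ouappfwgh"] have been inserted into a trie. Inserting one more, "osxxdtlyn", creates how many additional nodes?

"osxxdtl" is already a path in the trie; the remaining "yn" must be added.
So 9 − 7 = 2 new nodes.

2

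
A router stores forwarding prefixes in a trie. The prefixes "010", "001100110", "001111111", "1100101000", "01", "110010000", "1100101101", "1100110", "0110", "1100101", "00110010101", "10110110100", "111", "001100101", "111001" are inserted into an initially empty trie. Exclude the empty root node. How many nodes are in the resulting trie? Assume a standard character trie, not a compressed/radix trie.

54

For each word, the new-node count is its length minus the longest prefix already in the trie:
  "010" → 3 new (0, 1, 0)
  "001100110" → prefix "0" already present; 8 new (0, 1, 1, 0, 0, 1, 1, 0)
  "001111111" → prefix "0011" already present; 5 new (1, 1, 1, 1, 1)
  "1100101000" → 10 new (1, 1, 0, 0, 1, 0, 1, 0, 0, 0)
  "01" → prefix "01" already present; 0 new (none)
  "110010000" → prefix "110010" already present; 3 new (0, 0, 0)
  "1100101101" → prefix "1100101" already present; 3 new (1, 0, 1)
  "1100110" → prefix "11001" already present; 2 new (1, 0)
  "0110" → prefix "01" already present; 2 new (1, 0)
  "1100101" → prefix "1100101" already present; 0 new (none)
  "00110010101" → prefix "0011001" already present; 4 new (0, 1, 0, 1)
  "10110110100" → prefix "1" already present; 10 new (0, 1, 1, 0, 1, 1, 0, 1, 0, 0)
  "111" → prefix "11" already present; 1 new (1)
  "001100101" → prefix "001100101" already present; 0 new (none)
  "111001" → prefix "111" already present; 3 new (0, 0, 1)
Total nodes = 3 + 8 + 5 + 10 + 0 + 3 + 3 + 2 + 2 + 0 + 4 + 10 + 1 + 0 + 3 = 54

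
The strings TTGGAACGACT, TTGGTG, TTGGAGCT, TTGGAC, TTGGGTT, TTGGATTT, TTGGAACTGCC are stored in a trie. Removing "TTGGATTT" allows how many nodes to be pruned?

3

Walk "TTGGATTT" from the leaf back toward the root, removing each node that no remaining word uses.
The suffix "TTT" (3 nodes) is used only by "TTGGATTT"; the node for "TTGGA" still has the child "A", so pruning stops there.
Nodes removed: 3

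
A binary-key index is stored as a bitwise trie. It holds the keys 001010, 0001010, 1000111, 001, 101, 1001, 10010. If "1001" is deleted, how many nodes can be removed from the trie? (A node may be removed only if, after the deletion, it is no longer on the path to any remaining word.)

0

A node on "1001"'s path can go only if nothing else ends at it or branches off below it.
Every node on "1001" is still needed (e.g. by "10010"), so nothing is freed.
Nodes removed: 0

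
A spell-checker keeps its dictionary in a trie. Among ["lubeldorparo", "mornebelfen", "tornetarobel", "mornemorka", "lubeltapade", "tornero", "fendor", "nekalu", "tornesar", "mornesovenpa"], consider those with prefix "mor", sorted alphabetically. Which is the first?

mornebelfen

DFS of the "mor" subtree visits, in order: "mornebelfen", "mornemorka", "mornesovenpa"
The 1st is mornebelfen.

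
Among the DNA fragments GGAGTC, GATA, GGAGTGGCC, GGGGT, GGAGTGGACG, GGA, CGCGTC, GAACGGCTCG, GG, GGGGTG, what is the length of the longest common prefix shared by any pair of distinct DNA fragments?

7

The deepest shared node is where two words last agree before diverging.
"GGAGTGGACG" and "GGAGTGGCC" agree on "GGAGTGG" (7 characters) before diverging; nothing deeper is shared.
Longest shared-prefix length: 7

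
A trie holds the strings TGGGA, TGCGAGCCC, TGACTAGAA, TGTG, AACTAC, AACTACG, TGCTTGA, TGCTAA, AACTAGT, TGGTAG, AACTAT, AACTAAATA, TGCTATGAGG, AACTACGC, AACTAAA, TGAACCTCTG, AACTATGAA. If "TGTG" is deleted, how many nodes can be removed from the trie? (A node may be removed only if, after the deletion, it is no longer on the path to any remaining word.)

2

After clearing the end-marker at "TGTG", prune upward until reaching a node still needed by another word.
The suffix "TG" (2 nodes) is used only by "TGTG"; the node for "TG" still has the child "G", so pruning stops there.
Nodes removed: 2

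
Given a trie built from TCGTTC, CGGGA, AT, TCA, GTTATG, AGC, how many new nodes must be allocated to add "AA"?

"A" is already a path in the trie; the remaining "A" must be added.
New nodes needed: |"AA"| − 1 = 2 − 1 = 1.

1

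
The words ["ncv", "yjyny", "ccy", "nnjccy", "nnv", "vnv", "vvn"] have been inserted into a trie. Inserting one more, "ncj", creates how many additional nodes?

"nc" is already a path in the trie; the remaining "j" must be added.
Each of the 1 remaining characters creates one node.

1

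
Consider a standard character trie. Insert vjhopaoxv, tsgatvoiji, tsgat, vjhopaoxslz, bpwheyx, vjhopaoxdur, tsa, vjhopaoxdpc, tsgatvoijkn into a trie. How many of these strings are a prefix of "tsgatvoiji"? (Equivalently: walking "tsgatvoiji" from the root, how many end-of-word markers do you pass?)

2

Check each prefix of "tsgatvoiji" against the stored set — each match is an end-marker on the path.
Prefixes of the query that are stored words: "tsgat", "tsgatvoiji"
Count: 2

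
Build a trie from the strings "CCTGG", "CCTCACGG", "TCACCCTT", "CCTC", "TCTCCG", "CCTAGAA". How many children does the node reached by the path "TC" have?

Walk "TC" from the root, arriving at one node.
Distinct next characters after "TC": A, T.
That node has 2 child edges.

2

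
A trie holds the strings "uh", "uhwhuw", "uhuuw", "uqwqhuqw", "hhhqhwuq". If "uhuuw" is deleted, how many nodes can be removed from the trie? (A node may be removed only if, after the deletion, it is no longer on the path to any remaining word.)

Walk "uhuuw" from the leaf back toward the root, removing each node that no remaining word uses.
The suffix "uuw" (3 nodes) is used only by "uhuuw"; the node for "uh" still has the child "w", so pruning stops there.
Nodes removed: 3

3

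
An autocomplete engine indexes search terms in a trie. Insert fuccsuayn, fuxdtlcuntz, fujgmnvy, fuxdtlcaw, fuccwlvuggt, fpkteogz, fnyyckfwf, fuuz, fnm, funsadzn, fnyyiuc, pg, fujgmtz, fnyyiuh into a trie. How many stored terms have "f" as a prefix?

13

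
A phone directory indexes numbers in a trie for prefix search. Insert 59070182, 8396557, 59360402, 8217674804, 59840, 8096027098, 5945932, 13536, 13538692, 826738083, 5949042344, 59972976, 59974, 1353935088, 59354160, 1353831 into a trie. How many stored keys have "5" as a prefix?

8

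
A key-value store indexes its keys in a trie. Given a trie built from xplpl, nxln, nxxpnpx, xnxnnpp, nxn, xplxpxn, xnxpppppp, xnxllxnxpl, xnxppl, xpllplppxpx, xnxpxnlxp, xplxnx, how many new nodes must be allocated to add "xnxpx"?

0

Every character of "xnxpx" already lies on an existing path (it is a prefix of some stored word).
No new nodes are needed: 0.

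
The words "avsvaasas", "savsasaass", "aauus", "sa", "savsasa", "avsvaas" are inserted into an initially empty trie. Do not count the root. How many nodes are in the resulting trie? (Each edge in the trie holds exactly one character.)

Trie structure (* marks end of a word):
(root)
├─ a
│  ├─ a
│  │  └─ u
│  │     └─ u
│  │        └─ s *
│  └─ v
│     └─ s
│        └─ v
│           └─ a
│              └─ a
│                 └─ s *
│                    └─ a
│                       └─ s *
└─ s
   └─ a *
      └─ v
         └─ s
            └─ a
               └─ s
                  └─ a *
                     └─ a
                        └─ s
                           └─ s *
Counting every labelled node above: 23.

23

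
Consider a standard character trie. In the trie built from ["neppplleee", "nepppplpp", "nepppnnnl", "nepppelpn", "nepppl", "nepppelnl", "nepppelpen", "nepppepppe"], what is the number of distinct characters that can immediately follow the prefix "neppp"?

The children of the "neppp" node are the distinct next characters among strings starting with "neppp".
Distinct next characters after "neppp": e, l, n, p.
That node has 4 child edges.

4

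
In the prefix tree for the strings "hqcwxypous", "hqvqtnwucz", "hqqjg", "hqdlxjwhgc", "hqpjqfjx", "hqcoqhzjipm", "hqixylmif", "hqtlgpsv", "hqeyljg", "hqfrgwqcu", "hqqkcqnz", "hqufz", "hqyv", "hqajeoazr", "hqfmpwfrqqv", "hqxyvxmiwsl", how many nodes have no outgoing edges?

A leaf is a node with no children — equivalently, the end of a word that is not a proper prefix of any other stored word.
Those words: "hqajeoazr", "hqcoqhzjipm", "hqcwxypous", "hqdlxjwhgc", "hqeyljg", "hqfmpwfrqqv", "hqfrgwqcu", "hqixylmif", "hqpjqfjx", "hqqjg", "hqqkcqnz", "hqtlgpsv", "hqufz", "hqvqtnwucz", "hqxyvxmiwsl", "hqyv"
Leaf count: 16

16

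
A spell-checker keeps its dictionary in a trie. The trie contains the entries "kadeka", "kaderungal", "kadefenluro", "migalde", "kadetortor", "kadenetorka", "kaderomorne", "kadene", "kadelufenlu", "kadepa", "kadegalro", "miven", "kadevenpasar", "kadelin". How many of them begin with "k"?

Filter for entries beginning with "k":
Words under "k": kadefenluro, kadegalro, kadeka, kadelin, kadelufenlu, kadene, kadenetorka, kadepa, kaderomorne, kaderungal, kadetortor, kadevenpasar
Count: 12

12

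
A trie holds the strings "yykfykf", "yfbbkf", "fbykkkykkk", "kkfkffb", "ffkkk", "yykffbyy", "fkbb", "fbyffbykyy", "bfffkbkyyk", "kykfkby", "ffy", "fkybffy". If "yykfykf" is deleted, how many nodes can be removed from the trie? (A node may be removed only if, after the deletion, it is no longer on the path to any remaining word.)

A node on "yykfykf"'s path can go only if nothing else ends at it or branches off below it.
The suffix "ykf" (3 nodes) is used only by "yykfykf"; the node for "yykf" still has the child "f", so pruning stops there.
Nodes removed: 3

3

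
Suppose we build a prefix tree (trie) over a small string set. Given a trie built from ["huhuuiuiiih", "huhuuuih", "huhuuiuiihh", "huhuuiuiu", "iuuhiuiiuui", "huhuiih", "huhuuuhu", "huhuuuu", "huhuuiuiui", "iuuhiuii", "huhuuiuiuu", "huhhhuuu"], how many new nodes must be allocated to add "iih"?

2

Walking "iih" from the root, the first 1 characters ("i") follow existing edges; "i" is the first miss.
So 3 − 1 = 2 new nodes.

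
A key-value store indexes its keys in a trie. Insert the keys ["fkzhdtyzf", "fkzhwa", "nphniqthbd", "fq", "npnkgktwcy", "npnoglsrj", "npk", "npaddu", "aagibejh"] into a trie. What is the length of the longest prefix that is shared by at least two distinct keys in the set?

4

Equivalently: take the maximum, over all pairs, of their longest common prefix length.
e.g. "fkzhdtyzf" and "fkzhwa" share the prefix "fkzh" of length 4; no pair shares a longer one.
Longest shared-prefix length: 4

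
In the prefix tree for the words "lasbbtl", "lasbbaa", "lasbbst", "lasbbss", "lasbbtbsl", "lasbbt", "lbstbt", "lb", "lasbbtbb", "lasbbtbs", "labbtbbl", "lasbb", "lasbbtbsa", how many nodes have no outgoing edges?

9

A leaf is a node with no children — equivalently, the end of a word that is not a proper prefix of any other stored word.
Those words: "labbtbbl", "lasbbaa", "lasbbss", "lasbbst", "lasbbtbb", "lasbbtbsa", "lasbbtbsl", "lasbbtl", "lbstbt"
Leaf count: 9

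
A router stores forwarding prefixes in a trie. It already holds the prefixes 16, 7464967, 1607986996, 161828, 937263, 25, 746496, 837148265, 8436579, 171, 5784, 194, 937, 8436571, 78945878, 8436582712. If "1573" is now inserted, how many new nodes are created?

3

The longest prefix of "1573" already in the trie is "1" (length 1).
Each of the 3 remaining characters creates one node.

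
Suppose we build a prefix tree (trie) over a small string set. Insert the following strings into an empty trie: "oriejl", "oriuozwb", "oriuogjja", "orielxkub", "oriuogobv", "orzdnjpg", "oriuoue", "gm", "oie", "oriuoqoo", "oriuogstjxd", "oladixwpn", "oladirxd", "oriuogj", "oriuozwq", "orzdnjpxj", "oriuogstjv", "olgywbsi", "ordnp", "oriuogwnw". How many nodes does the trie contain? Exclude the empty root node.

Count nodes per top-level branch (shared prefixes stored once):
  'g'-branch (gm): 2 nodes
  'o'-branch (oie, oladirxd, oladixwpn, olgywbsi, ordnp, oriejl, orielxkub, oriuogj, oriuogjja, oriuogobv, oriuogstjv, oriuogstjxd, oriuogwnw, oriuoqoo, oriuoue, oriuozwb, oriuozwq, orzdnjpg, orzdnjpxj): 68 nodes
Sum: 70

70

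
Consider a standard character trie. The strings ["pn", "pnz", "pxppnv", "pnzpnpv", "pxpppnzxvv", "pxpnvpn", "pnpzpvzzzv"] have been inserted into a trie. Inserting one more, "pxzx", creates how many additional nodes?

"px" is already a path in the trie; the remaining "zx" must be added.
New nodes needed: |"pxzx"| − 2 = 4 − 2 = 2.

2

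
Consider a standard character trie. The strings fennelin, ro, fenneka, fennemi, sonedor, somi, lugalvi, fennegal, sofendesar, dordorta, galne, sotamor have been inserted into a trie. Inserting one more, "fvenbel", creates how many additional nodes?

The longest prefix of "fvenbel" already in the trie is "f" (length 1).
So 7 − 1 = 6 new nodes.

6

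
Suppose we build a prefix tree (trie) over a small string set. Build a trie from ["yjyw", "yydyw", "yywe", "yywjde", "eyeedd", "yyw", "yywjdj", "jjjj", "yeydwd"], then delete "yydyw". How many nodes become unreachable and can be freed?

Walk "yydyw" from the leaf back toward the root, removing each node that no remaining word uses.
The suffix "dyw" (3 nodes) is used only by "yydyw"; the node for "yy" still has the child "w", so pruning stops there.
Nodes removed: 3

3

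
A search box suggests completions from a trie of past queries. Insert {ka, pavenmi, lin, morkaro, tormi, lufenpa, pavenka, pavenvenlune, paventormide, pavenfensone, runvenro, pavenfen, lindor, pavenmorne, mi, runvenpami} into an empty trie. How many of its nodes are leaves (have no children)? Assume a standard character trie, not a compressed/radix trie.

Leaves are exactly the stored words that no other stored word extends.
Those words: "ka", "lindor", "lufenpa", "mi", "morkaro", "pavenfensone", "pavenka", "pavenmi", "pavenmorne", "paventormide", "pavenvenlune", "runvenpami", "runvenro", "tormi"
Leaf count: 14

14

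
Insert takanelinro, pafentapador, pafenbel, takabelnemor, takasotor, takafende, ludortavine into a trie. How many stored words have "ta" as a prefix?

4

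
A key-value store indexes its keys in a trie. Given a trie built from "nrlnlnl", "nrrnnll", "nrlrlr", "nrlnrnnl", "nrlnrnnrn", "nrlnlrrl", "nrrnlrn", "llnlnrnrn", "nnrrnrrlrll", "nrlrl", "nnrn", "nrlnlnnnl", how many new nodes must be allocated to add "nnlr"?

The longest prefix of "nnlr" already in the trie is "nn" (length 2).
So 4 − 2 = 2 new nodes.

2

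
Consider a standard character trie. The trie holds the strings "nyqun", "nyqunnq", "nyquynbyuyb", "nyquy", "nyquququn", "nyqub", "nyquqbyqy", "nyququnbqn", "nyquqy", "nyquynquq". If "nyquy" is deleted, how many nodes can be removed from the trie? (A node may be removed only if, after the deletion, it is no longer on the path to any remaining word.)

A node on "nyquy"'s path can go only if nothing else ends at it or branches off below it.
Every node on "nyquy" is still needed (e.g. by "nyquynbyuyb"), so nothing is freed.
Nodes removed: 0

0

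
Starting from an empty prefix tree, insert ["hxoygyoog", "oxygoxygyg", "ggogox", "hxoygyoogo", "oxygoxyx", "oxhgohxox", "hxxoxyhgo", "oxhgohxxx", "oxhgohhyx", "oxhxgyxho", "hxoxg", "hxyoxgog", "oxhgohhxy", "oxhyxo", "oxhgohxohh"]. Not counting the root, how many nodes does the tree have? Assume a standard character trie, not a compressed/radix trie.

67

For each word, the new-node count is its length minus the longest prefix already in the trie:
  "hxoygyoog" → 9 new (h, x, o, y, g, y, o, o, g)
  "oxygoxygyg" → 10 new (o, x, y, g, o, x, y, g, y, g)
  "ggogox" → 6 new (g, g, o, g, o, x)
  "hxoygyoogo" → prefix "hxoygyoog" already present; 1 new (o)
  "oxygoxyx" → prefix "oxygoxy" already present; 1 new (x)
  "oxhgohxox" → prefix "ox" already present; 7 new (h, g, o, h, x, o, x)
  "hxxoxyhgo" → prefix "hx" already present; 7 new (x, o, x, y, h, g, o)
  "oxhgohxxx" → prefix "oxhgohx" already present; 2 new (x, x)
  "oxhgohhyx" → prefix "oxhgoh" already present; 3 new (h, y, x)
  "oxhxgyxho" → prefix "oxh" already present; 6 new (x, g, y, x, h, o)
  "hxoxg" → prefix "hxo" already present; 2 new (x, g)
  "hxyoxgog" → prefix "hx" already present; 6 new (y, o, x, g, o, g)
  "oxhgohhxy" → prefix "oxhgohh" already present; 2 new (x, y)
  "oxhyxo" → prefix "oxh" already present; 3 new (y, x, o)
  "oxhgohxohh" → prefix "oxhgohxo" already present; 2 new (h, h)
Total nodes = 9 + 10 + 6 + 1 + 1 + 7 + 7 + 2 + 3 + 6 + 2 + 6 + 2 + 3 + 2 = 67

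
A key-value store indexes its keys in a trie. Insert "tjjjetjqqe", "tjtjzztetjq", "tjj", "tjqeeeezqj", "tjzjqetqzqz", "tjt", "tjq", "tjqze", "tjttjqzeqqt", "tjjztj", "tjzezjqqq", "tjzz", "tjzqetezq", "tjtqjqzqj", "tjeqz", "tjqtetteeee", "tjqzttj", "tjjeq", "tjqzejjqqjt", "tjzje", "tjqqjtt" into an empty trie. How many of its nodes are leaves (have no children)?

17

A leaf is a node with no children — equivalently, the end of a word that is not a proper prefix of any other stored word.
Those words: "tjeqz", "tjjeq", "tjjjetjqqe", "tjjztj", "tjqeeeezqj", "tjqqjtt", "tjqtetteeee", "tjqzejjqqjt", "tjqzttj", "tjtjzztetjq", "tjtqjqzqj", "tjttjqzeqqt", "tjzezjqqq", "tjzje", "tjzjqetqzqz", "tjzqetezq", "tjzz"
Leaf count: 17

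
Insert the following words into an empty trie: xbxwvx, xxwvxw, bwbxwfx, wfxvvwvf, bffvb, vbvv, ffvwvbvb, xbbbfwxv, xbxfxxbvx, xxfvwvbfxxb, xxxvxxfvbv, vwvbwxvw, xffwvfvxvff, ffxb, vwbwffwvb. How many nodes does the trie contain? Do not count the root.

Trace insertions, counting only characters that open a new branch:
  "xbxwvx" → 6 new (x, b, x, w, v, x)
  "xxwvxw" → prefix "x" already present; 5 new (x, w, v, x, w)
  "bwbxwfx" → 7 new (b, w, b, x, w, f, x)
  "wfxvvwvf" → 8 new (w, f, x, v, v, w, v, f)
  "bffvb" → prefix "b" already present; 4 new (f, f, v, b)
  "vbvv" → 4 new (v, b, v, v)
  "ffvwvbvb" → 8 new (f, f, v, w, v, b, v, b)
  "xbbbfwxv" → prefix "xb" already present; 6 new (b, b, f, w, x, v)
  "xbxfxxbvx" → prefix "xbx" already present; 6 new (f, x, x, b, v, x)
  "xxfvwvbfxxb" → prefix "xx" already present; 9 new (f, v, w, v, b, f, x, x, b)
  "xxxvxxfvbv" → prefix "xx" already present; 8 new (x, v, x, x, f, v, b, v)
  "vwvbwxvw" → prefix "v" already present; 7 new (w, v, b, w, x, v, w)
  "xffwvfvxvff" → prefix "x" already present; 10 new (f, f, w, v, f, v, x, v, f, f)
  "ffxb" → prefix "ff" already present; 2 new (x, b)
  "vwbwffwvb" → prefix "vw" already present; 7 new (b, w, f, f, w, v, b)
Total nodes = 6 + 5 + 7 + 8 + 4 + 4 + 8 + 6 + 6 + 9 + 8 + 7 + 10 + 2 + 7 = 97

97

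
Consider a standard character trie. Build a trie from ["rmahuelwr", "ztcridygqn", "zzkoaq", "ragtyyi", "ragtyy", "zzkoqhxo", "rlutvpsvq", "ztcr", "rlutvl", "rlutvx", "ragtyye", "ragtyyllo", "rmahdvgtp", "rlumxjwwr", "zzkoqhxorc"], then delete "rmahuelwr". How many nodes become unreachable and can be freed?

5

Walk "rmahuelwr" from the leaf back toward the root, removing each node that no remaining word uses.
The suffix "uelwr" (5 nodes) is used only by "rmahuelwr"; the node for "rmah" still has the child "d", so pruning stops there.
Nodes removed: 5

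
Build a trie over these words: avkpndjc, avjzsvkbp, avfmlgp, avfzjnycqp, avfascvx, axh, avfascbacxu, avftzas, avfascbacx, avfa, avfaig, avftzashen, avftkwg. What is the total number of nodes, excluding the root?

Insert word by word; a character creates a node only if that edge doesn't already exist:
  "avkpndjc" → 8 new (a, v, k, p, n, d, j, c)
  "avjzsvkbp" → prefix "av" already present; 7 new (j, z, s, v, k, b, p)
  "avfmlgp" → prefix "av" already present; 5 new (f, m, l, g, p)
  "avfzjnycqp" → prefix "avf" already present; 7 new (z, j, n, y, c, q, p)
  "avfascvx" → prefix "avf" already present; 5 new (a, s, c, v, x)
  "axh" → prefix "a" already present; 2 new (x, h)
  "avfascbacxu" → prefix "avfasc" already present; 5 new (b, a, c, x, u)
  "avftzas" → prefix "avf" already present; 4 new (t, z, a, s)
  "avfascbacx" → prefix "avfascbacx" already present; 0 new (none)
  "avfa" → prefix "avfa" already present; 0 new (none)
  "avfaig" → prefix "avfa" already present; 2 new (i, g)
  "avftzashen" → prefix "avftzas" already present; 3 new (h, e, n)
  "avftkwg" → prefix "avft" already present; 3 new (k, w, g)
Total nodes = 8 + 7 + 5 + 7 + 5 + 2 + 5 + 4 + 0 + 0 + 2 + 3 + 3 = 51

51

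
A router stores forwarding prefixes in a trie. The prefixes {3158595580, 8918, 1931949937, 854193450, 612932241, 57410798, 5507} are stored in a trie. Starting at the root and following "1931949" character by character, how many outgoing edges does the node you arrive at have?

Follow the path "1931949" to its node, then look at its outgoing edges.
Distinct next characters after "1931949": 9.
That node has 1 child edge.

1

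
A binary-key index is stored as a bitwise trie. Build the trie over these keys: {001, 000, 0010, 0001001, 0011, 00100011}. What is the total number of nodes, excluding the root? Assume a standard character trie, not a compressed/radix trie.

For each word, the new-node count is its length minus the longest prefix already in the trie:
  "001" → 3 new (0, 0, 1)
  "000" → prefix "00" already present; 1 new (0)
  "0010" → prefix "001" already present; 1 new (0)
  "0001001" → prefix "000" already present; 4 new (1, 0, 0, 1)
  "0011" → prefix "001" already present; 1 new (1)
  "00100011" → prefix "0010" already present; 4 new (0, 0, 1, 1)
Total nodes = 3 + 1 + 1 + 4 + 1 + 4 = 14

14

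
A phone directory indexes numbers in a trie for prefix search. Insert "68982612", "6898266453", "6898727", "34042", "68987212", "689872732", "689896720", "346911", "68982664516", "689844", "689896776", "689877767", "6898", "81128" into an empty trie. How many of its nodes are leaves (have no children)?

12

Leaves are exactly the stored words that no other stored word extends.
Those words: "34042", "346911", "68982612", "68982664516", "6898266453", "689844", "68987212", "689872732", "689877767", "689896720", "689896776", "81128"
Leaf count: 12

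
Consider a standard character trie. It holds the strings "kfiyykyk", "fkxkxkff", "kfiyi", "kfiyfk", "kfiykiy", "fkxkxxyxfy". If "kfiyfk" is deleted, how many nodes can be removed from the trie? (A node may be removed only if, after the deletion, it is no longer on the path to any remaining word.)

2

After clearing the end-marker at "kfiyfk", prune upward until reaching a node still needed by another word.
The suffix "fk" (2 nodes) is used only by "kfiyfk"; the node for "kfiy" still has the child "y", so pruning stops there.
Nodes removed: 2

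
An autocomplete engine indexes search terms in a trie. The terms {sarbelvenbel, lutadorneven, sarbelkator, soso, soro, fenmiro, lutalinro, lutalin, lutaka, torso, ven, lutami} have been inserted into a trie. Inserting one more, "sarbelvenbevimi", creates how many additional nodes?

The longest prefix of "sarbelvenbevimi" already in the trie is "sarbelvenbe" (length 11).
So 15 − 11 = 4 new nodes.

4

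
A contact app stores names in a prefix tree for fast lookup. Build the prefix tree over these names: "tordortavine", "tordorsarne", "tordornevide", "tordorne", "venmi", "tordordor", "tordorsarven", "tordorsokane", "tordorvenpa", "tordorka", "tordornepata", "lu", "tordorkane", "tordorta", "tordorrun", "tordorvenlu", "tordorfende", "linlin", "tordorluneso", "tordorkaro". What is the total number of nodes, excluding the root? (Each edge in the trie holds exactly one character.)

77

For each word, the new-node count is its length minus the longest prefix already in the trie:
  "tordortavine" → 12 new (t, o, r, d, o, r, t, a, v, i, n, e)
  "tordorsarne" → prefix "tordor" already present; 5 new (s, a, r, n, e)
  "tordornevide" → prefix "tordor" already present; 6 new (n, e, v, i, d, e)
  "tordorne" → prefix "tordorne" already present; 0 new (none)
  "venmi" → 5 new (v, e, n, m, i)
  "tordordor" → prefix "tordor" already present; 3 new (d, o, r)
  "tordorsarven" → prefix "tordorsar" already present; 3 new (v, e, n)
  "tordorsokane" → prefix "tordors" already present; 5 new (o, k, a, n, e)
  "tordorvenpa" → prefix "tordor" already present; 5 new (v, e, n, p, a)
  "tordorka" → prefix "tordor" already present; 2 new (k, a)
  "tordornepata" → prefix "tordorne" already present; 4 new (p, a, t, a)
  "lu" → 2 new (l, u)
  "tordorkane" → prefix "tordorka" already present; 2 new (n, e)
  "tordorta" → prefix "tordorta" already present; 0 new (none)
  "tordorrun" → prefix "tordor" already present; 3 new (r, u, n)
  "tordorvenlu" → prefix "tordorven" already present; 2 new (l, u)
  "tordorfende" → prefix "tordor" already present; 5 new (f, e, n, d, e)
  "linlin" → prefix "l" already present; 5 new (i, n, l, i, n)
  "tordorluneso" → prefix "tordor" already present; 6 new (l, u, n, e, s, o)
  "tordorkaro" → prefix "tordorka" already present; 2 new (r, o)
Total nodes = 12 + 5 + 6 + 0 + 5 + 3 + 3 + 5 + 5 + 2 + 4 + 2 + 2 + 0 + 3 + 2 + 5 + 5 + 6 + 2 = 77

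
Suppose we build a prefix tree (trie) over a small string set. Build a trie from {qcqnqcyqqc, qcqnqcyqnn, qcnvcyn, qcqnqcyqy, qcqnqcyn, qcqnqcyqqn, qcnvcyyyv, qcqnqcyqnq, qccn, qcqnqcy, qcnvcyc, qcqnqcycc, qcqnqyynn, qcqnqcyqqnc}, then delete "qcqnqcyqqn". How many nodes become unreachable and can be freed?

A node on "qcqnqcyqqn"'s path can go only if nothing else ends at it or branches off below it.
Every node on "qcqnqcyqqn" is still needed (e.g. by "qcqnqcyqqnc"), so nothing is freed.
Nodes removed: 0

0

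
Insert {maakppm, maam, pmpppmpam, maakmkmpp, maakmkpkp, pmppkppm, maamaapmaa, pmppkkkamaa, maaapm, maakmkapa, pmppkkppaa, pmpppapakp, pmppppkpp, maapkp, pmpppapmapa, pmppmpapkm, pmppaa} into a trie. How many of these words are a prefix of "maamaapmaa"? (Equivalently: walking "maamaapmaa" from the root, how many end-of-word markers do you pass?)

2

Traverse "maamaapmaa" character by character; count nodes along the way that are marked as word ends.
Prefixes of the query that are stored words: "maam", "maamaapmaa"
Count: 2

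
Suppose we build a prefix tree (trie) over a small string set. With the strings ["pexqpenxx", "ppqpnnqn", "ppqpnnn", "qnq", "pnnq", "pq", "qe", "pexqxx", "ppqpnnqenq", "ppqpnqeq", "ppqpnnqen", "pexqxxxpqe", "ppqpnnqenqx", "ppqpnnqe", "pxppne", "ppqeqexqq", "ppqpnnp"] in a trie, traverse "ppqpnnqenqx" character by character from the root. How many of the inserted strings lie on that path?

Check each prefix of "ppqpnnqenqx" against the stored set — each match is an end-marker on the path.
Prefixes of the query that are stored words: "ppqpnnqe", "ppqpnnqen", "ppqpnnqenq", "ppqpnnqenqx"
Count: 4

4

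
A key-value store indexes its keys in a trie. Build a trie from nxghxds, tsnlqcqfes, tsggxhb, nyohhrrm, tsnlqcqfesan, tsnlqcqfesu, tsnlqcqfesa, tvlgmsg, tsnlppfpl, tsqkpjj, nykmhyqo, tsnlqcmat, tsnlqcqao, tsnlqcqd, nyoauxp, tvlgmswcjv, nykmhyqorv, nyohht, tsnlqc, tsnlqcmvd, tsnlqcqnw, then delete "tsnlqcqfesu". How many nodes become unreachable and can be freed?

1

A node on "tsnlqcqfesu"'s path can go only if nothing else ends at it or branches off below it.
The suffix "u" (1 node) is used only by "tsnlqcqfesu"; the node for "tsnlqcqfes" still has the child "a", so pruning stops there.
Nodes removed: 1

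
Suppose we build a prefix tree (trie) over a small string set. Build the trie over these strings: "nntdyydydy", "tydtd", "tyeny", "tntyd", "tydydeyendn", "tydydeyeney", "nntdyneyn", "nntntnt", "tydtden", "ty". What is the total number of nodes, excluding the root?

42

Trace insertions, counting only characters that open a new branch:
  "nntdyydydy" → 10 new (n, n, t, d, y, y, d, y, d, y)
  "tydtd" → 5 new (t, y, d, t, d)
  "tyeny" → prefix "ty" already present; 3 new (e, n, y)
  "tntyd" → prefix "t" already present; 4 new (n, t, y, d)
  "tydydeyendn" → prefix "tyd" already present; 8 new (y, d, e, y, e, n, d, n)
  "tydydeyeney" → prefix "tydydeyen" already present; 2 new (e, y)
  "nntdyneyn" → prefix "nntdy" already present; 4 new (n, e, y, n)
  "nntntnt" → prefix "nnt" already present; 4 new (n, t, n, t)
  "tydtden" → prefix "tydtd" already present; 2 new (e, n)
  "ty" → prefix "ty" already present; 0 new (none)
Total nodes = 10 + 5 + 3 + 4 + 8 + 2 + 4 + 4 + 2 + 0 = 42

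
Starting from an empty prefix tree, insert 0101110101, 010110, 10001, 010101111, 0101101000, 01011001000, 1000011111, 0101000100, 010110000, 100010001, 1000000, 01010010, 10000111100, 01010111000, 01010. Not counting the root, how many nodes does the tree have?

Count nodes per top-level branch (shared prefixes stored once):
  '0'-branch (01010, 0101000100, 01010010, 01010111000, 010101111, 010110, 010110000, 01011001000, 0101101000, 0101110101): 37 nodes
  '1'-branch (1000000, 10000111100, 1000011111, 10001, 100010001): 19 nodes
Sum: 56

56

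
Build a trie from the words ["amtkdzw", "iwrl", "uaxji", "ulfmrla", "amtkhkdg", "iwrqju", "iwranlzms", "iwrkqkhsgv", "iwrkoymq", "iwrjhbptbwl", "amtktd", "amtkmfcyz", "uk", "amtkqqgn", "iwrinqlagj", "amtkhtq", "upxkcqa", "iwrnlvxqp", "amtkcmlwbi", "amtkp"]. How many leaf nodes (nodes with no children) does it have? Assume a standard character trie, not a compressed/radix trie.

20

A leaf is a node with no children — equivalently, the end of a word that is not a proper prefix of any other stored word.
Those words: "amtkcmlwbi", "amtkdzw", "amtkhkdg", "amtkhtq", "amtkmfcyz", "amtkp", "amtkqqgn", "amtktd", "iwranlzms", "iwrinqlagj", "iwrjhbptbwl", "iwrkoymq", "iwrkqkhsgv", "iwrl", "iwrnlvxqp", "iwrqju", "uaxji", "uk", "ulfmrla", "upxkcqa"
Leaf count: 20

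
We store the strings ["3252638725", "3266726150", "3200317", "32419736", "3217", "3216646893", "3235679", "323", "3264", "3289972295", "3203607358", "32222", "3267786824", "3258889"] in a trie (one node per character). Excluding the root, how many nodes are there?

Count nodes per top-level branch (shared prefixes stored once):
  '3'-branch (3200317, 3203607358, 3216646893, 3217, 32222, 323, 3235679, 32419736, 3252638725, 3258889, 3264, 3266726150, 3267786824, 3289972295): 73 nodes
Sum: 73

73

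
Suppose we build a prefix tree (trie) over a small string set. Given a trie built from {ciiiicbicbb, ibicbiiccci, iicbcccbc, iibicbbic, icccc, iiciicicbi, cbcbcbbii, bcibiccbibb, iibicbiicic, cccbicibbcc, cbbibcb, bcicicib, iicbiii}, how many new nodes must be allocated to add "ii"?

0

Every character of "ii" already lies on an existing path (it is a prefix of some stored word).
No new nodes are needed: 0.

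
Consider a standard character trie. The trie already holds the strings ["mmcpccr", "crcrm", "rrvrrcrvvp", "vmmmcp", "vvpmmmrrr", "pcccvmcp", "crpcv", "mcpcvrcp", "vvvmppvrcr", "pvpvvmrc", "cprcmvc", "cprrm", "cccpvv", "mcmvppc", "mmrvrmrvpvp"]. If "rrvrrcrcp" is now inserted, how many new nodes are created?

Walking "rrvrrcrcp" from the root, the first 7 characters ("rrvrrcr") follow existing edges; "c" is the first miss.
Each of the 2 remaining characters creates one node.

2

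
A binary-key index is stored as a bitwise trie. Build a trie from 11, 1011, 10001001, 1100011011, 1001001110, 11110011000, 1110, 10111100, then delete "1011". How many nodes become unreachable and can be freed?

A node on "1011"'s path can go only if nothing else ends at it or branches off below it.
Every node on "1011" is still needed (e.g. by "10111100"), so nothing is freed.
Nodes removed: 0

0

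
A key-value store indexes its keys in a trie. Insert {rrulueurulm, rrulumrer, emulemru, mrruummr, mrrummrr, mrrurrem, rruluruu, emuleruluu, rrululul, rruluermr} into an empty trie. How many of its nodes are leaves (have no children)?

10

A leaf is a node with no children — equivalently, the end of a word that is not a proper prefix of any other stored word.
Those words: "emulemru", "emuleruluu", "mrrummrr", "mrrurrem", "mrruummr", "rruluermr", "rrulueurulm", "rrululul", "rrulumrer", "rruluruu"
Leaf count: 10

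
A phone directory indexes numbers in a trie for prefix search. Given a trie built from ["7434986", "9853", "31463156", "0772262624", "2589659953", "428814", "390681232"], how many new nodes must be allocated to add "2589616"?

2

"25896" is already a path in the trie; the remaining "16" must be added.
New nodes needed: |"2589616"| − 5 = 7 − 5 = 2.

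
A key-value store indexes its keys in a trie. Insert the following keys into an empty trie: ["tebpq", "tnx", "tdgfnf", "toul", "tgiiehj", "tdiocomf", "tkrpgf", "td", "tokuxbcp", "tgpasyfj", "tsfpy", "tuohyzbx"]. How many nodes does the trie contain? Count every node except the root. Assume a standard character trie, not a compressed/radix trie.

55

For each word, the new-node count is its length minus the longest prefix already in the trie:
  "tebpq" → 5 new (t, e, b, p, q)
  "tnx" → prefix "t" already present; 2 new (n, x)
  "tdgfnf" → prefix "t" already present; 5 new (d, g, f, n, f)
  "toul" → prefix "t" already present; 3 new (o, u, l)
  "tgiiehj" → prefix "t" already present; 6 new (g, i, i, e, h, j)
  "tdiocomf" → prefix "td" already present; 6 new (i, o, c, o, m, f)
  "tkrpgf" → prefix "t" already present; 5 new (k, r, p, g, f)
  "td" → prefix "td" already present; 0 new (none)
  "tokuxbcp" → prefix "to" already present; 6 new (k, u, x, b, c, p)
  "tgpasyfj" → prefix "tg" already present; 6 new (p, a, s, y, f, j)
  "tsfpy" → prefix "t" already present; 4 new (s, f, p, y)
  "tuohyzbx" → prefix "t" already present; 7 new (u, o, h, y, z, b, x)
Total nodes = 5 + 2 + 5 + 3 + 6 + 6 + 5 + 0 + 6 + 6 + 4 + 7 = 55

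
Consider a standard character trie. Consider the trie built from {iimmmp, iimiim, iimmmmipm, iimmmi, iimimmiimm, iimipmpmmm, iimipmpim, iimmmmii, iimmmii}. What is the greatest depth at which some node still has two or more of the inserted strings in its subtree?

7

Look for the deepest trie node that still has at least two words in its subtree.
"iimipmpim" and "iimipmpmmm" agree on "iimipmp" (7 characters) before diverging; nothing deeper is shared.
Longest shared-prefix length: 7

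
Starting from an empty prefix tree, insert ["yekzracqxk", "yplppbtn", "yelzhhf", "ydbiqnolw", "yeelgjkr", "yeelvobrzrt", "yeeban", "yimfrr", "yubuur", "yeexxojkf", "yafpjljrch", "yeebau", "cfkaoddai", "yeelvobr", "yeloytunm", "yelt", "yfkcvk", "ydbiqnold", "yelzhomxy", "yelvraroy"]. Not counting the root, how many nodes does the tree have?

For each word, the new-node count is its length minus the longest prefix already in the trie:
  "yekzracqxk" → 10 new (y, e, k, z, r, a, c, q, x, k)
  "yplppbtn" → prefix "y" already present; 7 new (p, l, p, p, b, t, n)
  "yelzhhf" → prefix "ye" already present; 5 new (l, z, h, h, f)
  "ydbiqnolw" → prefix "y" already present; 8 new (d, b, i, q, n, o, l, w)
  "yeelgjkr" → prefix "ye" already present; 6 new (e, l, g, j, k, r)
  "yeelvobrzrt" → prefix "yeel" already present; 7 new (v, o, b, r, z, r, t)
  "yeeban" → prefix "yee" already present; 3 new (b, a, n)
  "yimfrr" → prefix "y" already present; 5 new (i, m, f, r, r)
  "yubuur" → prefix "y" already present; 5 new (u, b, u, u, r)
  "yeexxojkf" → prefix "yee" already present; 6 new (x, x, o, j, k, f)
  "yafpjljrch" → prefix "y" already present; 9 new (a, f, p, j, l, j, r, c, h)
  "yeebau" → prefix "yeeba" already present; 1 new (u)
  "cfkaoddai" → 9 new (c, f, k, a, o, d, d, a, i)
  "yeelvobr" → prefix "yeelvobr" already present; 0 new (none)
  "yeloytunm" → prefix "yel" already present; 6 new (o, y, t, u, n, m)
  "yelt" → prefix "yel" already present; 1 new (t)
  "yfkcvk" → prefix "y" already present; 5 new (f, k, c, v, k)
  "ydbiqnold" → prefix "ydbiqnol" already present; 1 new (d)
  "yelzhomxy" → prefix "yelzh" already present; 4 new (o, m, x, y)
  "yelvraroy" → prefix "yel" already present; 6 new (v, r, a, r, o, y)
Total nodes = 10 + 7 + 5 + 8 + 6 + 7 + 3 + 5 + 5 + 6 + 9 + 1 + 9 + 0 + 6 + 1 + 5 + 1 + 4 + 6 = 104

104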